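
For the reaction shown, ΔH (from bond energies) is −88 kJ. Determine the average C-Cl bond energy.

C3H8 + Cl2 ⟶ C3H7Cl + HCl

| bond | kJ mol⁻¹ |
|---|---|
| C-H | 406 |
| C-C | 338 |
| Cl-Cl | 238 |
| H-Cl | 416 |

D(C-Cl) ≈ 316 kJ/mol

Let D be the C-Cl bond energy.
Σ(broken) = 2×338 + 8×406 + 1×238 = 4162
Σ(formed) = 2×338 + 1×D + 7×406 + 1×416 = 3934 + D
ΔH = Σ(broken) − Σ(formed) = (4162) − (3934 + D) = +228 − D
Setting this equal to −88 kJ gives D = 316 kJ/mol.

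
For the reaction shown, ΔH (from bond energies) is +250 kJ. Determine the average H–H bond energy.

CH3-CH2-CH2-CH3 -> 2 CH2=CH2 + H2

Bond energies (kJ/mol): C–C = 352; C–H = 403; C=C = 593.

D(H–H) ≈ 426 kJ/mol

Let D be the H–H bond energy.
Σ(broken) = 3×352 + 10×403 = 5086
Σ(formed) = 8×403 + 2×593 + 1×D = 4410 + D
ΔH = Σ(broken) − Σ(formed) = (5086) − (4410 + D) = +676 − D
Setting this equal to +250 kJ gives D = 426 kJ/mol.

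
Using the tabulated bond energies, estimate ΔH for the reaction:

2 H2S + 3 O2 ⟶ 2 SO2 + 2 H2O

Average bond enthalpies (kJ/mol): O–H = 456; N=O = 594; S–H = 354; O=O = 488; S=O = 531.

Bonds broken (reactants):
  O=O: 3 × 488 = 1464
  S–H: 4 × 354 = 1416
  Σ(broken) = 2880 kJ
Bonds formed (products):
  O–H: 4 × 456 = 1824
  S=O: 4 × 531 = 2124
  Σ(formed) = 3948 kJ
ΔH = Σ(broken) − Σ(formed) = 2880 − 3948 = −1068 kJ

ΔH ≈ −1068 kJ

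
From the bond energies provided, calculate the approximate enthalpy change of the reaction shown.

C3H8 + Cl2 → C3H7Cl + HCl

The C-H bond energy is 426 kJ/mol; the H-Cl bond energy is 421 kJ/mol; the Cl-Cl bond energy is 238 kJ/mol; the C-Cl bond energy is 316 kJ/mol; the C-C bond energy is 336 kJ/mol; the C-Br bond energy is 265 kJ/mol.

ΔH ≈ −73 kJ

Bonds broken (reactants):
  C-C: 2 × 336 = 672
  C-H: 8 × 426 = 3408
  Cl-Cl: 1 × 238 = 238
  Σ(broken) = 4318 kJ
Bonds formed (products):
  C-C: 2 × 336 = 672
  C-Cl: 1 × 316 = 316
  C-H: 7 × 426 = 2982
  H-Cl: 1 × 421 = 421
  Σ(formed) = 4391 kJ
ΔH = Σ(broken) − Σ(formed) = 4318 − 4391 = −73 kJ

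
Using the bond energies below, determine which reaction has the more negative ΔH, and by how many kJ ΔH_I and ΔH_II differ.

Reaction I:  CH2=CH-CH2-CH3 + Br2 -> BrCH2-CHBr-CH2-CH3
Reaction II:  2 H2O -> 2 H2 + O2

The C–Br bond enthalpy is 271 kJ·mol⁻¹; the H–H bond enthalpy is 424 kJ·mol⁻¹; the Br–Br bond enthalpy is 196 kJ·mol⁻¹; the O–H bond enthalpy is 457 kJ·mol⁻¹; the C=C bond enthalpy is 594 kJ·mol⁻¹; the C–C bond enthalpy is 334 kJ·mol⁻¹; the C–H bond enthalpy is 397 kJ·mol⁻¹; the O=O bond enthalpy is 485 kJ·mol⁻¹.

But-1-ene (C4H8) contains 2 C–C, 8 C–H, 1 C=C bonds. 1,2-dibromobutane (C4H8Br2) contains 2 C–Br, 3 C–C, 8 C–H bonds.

Reaction I, by 581 kJ

Reaction I:
  Bonds broken (reactants):
    Br–Br: 1 × 196 = 196
    C–C: 2 × 334 = 668
    C–H: 8 × 397 = 3176
    C=C: 1 × 594 = 594
    Σ(broken) = 4634 kJ
  Bonds formed (products):
    C–Br: 2 × 271 = 542
    C–C: 3 × 334 = 1002
    C–H: 8 × 397 = 3176
    Σ(formed) = 4720 kJ
  ΔH_I = 4634 − 4720 = −86 kJ
Reaction II:
  Bonds broken (reactants):
    O–H: 4 × 457 = 1828
    Σ(broken) = 1828 kJ
  Bonds formed (products):
    H–H: 2 × 424 = 848
    O=O: 1 × 485 = 485
    Σ(formed) = 1333 kJ
  ΔH_II = 1828 − 1333 = +495 kJ
ΔH_I − ΔH_II = −581 kJ, so reaction I has the more negative ΔH; |ΔH_I − ΔH_II| = 581 kJ.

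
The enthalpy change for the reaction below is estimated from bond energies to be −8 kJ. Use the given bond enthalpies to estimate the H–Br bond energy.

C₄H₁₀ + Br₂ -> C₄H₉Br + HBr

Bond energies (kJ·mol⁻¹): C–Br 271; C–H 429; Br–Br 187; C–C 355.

Let D be the H–Br bond energy.
Σ(broken) = 1×187 + 3×355 + 10×429 = 5542
Σ(formed) = 1×271 + 3×355 + 9×429 + 1×D = 5197 + D
ΔH = Σ(broken) − Σ(formed) = (5542) − (5197 + D) = +345 − D
Setting this equal to −8 kJ gives D = 353 kJ/mol.

D(H–Br) ≈ 353 kJ/mol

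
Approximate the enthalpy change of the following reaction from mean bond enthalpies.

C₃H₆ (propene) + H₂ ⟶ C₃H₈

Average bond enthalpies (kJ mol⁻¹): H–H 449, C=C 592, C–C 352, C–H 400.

ΔH ≈ −111 kJ

Bonds broken (reactants):
  C–C: 1 × 352 = 352
  C–H: 6 × 400 = 2400
  C=C: 1 × 592 = 592
  H–H: 1 × 449 = 449
  Σ(broken) = 3793 kJ
Bonds formed (products):
  C–C: 2 × 352 = 704
  C–H: 8 × 400 = 3200
  Σ(formed) = 3904 kJ
ΔH = Σ(broken) − Σ(formed) = 3793 − 3904 = −111 kJ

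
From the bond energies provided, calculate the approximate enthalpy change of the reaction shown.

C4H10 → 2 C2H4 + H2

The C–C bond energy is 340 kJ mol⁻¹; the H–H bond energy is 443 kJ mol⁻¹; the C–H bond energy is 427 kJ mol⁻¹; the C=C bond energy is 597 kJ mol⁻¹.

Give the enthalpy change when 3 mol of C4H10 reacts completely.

ΔH = +711 kJ

Bonds broken (reactants):
  C–C: 3 × 340 = 1020
  C–H: 10 × 427 = 4270
  Σ(broken) = 5290 kJ
Bonds formed (products):
  C–H: 8 × 427 = 3416
  C=C: 2 × 597 = 1194
  H–H: 1 × 443 = 443
  Σ(formed) = 5053 kJ
ΔH = Σ(broken) − Σ(formed) = 5290 − 5053 = +237 kJ
For 3× the reaction as written: 3 × (+237) = +711 kJ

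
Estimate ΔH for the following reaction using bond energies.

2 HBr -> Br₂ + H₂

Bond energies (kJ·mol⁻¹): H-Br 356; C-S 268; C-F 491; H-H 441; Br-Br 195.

Bonds broken (reactants):
  H-Br: 2 × 356 = 712
  Σ(broken) = 712 kJ
Bonds formed (products):
  Br-Br: 1 × 195 = 195
  H-H: 1 × 441 = 441
  Σ(formed) = 636 kJ
ΔH = Σ(broken) − Σ(formed) = 712 − 636 = +76 kJ

ΔH ≈ +76 kJ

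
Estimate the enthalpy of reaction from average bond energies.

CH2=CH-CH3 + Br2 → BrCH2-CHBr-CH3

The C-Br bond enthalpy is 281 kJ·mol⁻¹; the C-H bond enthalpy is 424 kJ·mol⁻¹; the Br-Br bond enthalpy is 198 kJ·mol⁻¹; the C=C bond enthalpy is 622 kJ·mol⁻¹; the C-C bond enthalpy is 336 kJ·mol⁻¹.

Bonds broken (reactants):
  Br-Br: 1 × 198 = 198
  C-C: 1 × 336 = 336
  C-H: 6 × 424 = 2544
  C=C: 1 × 622 = 622
  Σ(broken) = 3700 kJ
Bonds formed (products):
  C-Br: 2 × 281 = 562
  C-C: 2 × 336 = 672
  C-H: 6 × 424 = 2544
  Σ(formed) = 3778 kJ
ΔH = Σ(broken) − Σ(formed) = 3700 − 3778 = −78 kJ

ΔH ≈ −78 kJ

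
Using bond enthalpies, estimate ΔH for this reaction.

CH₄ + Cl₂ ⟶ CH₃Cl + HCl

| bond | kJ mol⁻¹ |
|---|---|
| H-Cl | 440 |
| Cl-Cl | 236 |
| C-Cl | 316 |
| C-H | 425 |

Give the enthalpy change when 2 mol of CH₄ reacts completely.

ΔH = −190 kJ

Bonds broken (reactants):
  C-H: 4 × 425 = 1700
  Cl-Cl: 1 × 236 = 236
  Σ(broken) = 1936 kJ
Bonds formed (products):
  C-Cl: 1 × 316 = 316
  C-H: 3 × 425 = 1275
  H-Cl: 1 × 440 = 440
  Σ(formed) = 2031 kJ
ΔH = Σ(broken) − Σ(formed) = 1936 − 2031 = −95 kJ
For 2× the reaction as written: 2 × (−95) = −190 kJ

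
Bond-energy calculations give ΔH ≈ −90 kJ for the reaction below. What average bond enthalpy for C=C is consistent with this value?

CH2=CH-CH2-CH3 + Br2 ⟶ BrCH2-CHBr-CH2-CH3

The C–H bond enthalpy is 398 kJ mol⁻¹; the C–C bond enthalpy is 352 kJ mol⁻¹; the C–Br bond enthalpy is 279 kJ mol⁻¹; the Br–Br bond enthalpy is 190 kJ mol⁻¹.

D(C=C) ≈ 630 kJ/mol

Let D be the C=C bond energy.
Σ(broken) = 1×190 + 2×352 + 8×398 + 1×D = 4078 + D
Σ(formed) = 2×279 + 3×352 + 8×398 = 4798
ΔH = Σ(broken) − Σ(formed) = (4078 + D) − (4798) = −720 + D
Setting this equal to −90 kJ gives D = 630 kJ/mol.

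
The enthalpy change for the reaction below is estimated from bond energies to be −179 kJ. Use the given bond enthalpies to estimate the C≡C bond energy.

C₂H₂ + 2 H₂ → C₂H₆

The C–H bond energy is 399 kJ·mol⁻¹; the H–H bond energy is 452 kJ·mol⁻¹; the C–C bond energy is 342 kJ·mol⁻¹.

Let D be the C≡C bond energy.
Σ(broken) = 1×D + 2×399 + 2×452 = 1702 + D
Σ(formed) = 1×342 + 6×399 = 2736
ΔH = Σ(broken) − Σ(formed) = (1702 + D) − (2736) = −1034 + D
Setting this equal to −179 kJ gives D = 855 kJ/mol.

D(C≡C) ≈ 855 kJ/mol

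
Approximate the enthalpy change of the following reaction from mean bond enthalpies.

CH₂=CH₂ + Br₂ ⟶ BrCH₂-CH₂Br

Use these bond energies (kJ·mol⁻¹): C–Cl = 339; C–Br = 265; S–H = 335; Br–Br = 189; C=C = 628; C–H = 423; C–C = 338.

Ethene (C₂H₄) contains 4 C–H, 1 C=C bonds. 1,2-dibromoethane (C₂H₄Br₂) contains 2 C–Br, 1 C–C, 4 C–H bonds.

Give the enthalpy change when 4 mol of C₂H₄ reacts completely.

Bonds broken (reactants):
  Br–Br: 1 × 189 = 189
  C–H: 4 × 423 = 1692
  C=C: 1 × 628 = 628
  Σ(broken) = 2509 kJ
Bonds formed (products):
  C–Br: 2 × 265 = 530
  C–C: 1 × 338 = 338
  C–H: 4 × 423 = 1692
  Σ(formed) = 2560 kJ
ΔH = Σ(broken) − Σ(formed) = 2509 − 2560 = −51 kJ
For 4× the reaction as written: 4 × (−51) = −204 kJ

ΔH = −204 kJ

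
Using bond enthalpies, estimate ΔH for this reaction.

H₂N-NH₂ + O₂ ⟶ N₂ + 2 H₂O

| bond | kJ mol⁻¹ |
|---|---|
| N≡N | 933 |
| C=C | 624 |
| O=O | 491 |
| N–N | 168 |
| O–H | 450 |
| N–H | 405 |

ΔH ≈ −454 kJ

Bonds broken (reactants):
  N–H: 4 × 405 = 1620
  N–N: 1 × 168 = 168
  O=O: 1 × 491 = 491
  Σ(broken) = 2279 kJ
Bonds formed (products):
  N≡N: 1 × 933 = 933
  O–H: 4 × 450 = 1800
  Σ(formed) = 2733 kJ
ΔH = Σ(broken) − Σ(formed) = 2279 − 2733 = −454 kJ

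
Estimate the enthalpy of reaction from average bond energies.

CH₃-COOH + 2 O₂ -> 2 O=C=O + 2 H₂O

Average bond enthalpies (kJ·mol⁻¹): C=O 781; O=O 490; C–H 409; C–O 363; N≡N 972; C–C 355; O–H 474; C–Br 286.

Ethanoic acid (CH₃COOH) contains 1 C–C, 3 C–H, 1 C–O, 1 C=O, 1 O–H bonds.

Bonds broken (reactants):
  C–C: 1 × 355 = 355
  C–H: 3 × 409 = 1227
  C–O: 1 × 363 = 363
  C=O: 1 × 781 = 781
  O–H: 1 × 474 = 474
  O=O: 2 × 490 = 980
  Σ(broken) = 4180 kJ
Bonds formed (products):
  C=O: 4 × 781 = 3124
  O–H: 4 × 474 = 1896
  Σ(formed) = 5020 kJ
ΔH = Σ(broken) − Σ(formed) = 4180 − 5020 = −840 kJ

ΔH ≈ −840 kJ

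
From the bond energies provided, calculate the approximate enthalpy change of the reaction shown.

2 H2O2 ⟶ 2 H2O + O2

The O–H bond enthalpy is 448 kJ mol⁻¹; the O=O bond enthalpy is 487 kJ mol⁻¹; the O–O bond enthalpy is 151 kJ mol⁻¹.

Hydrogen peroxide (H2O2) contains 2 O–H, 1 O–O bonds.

ΔH ≈ −185 kJ

Bonds broken (reactants):
  O–H: 4 × 448 = 1792
  O–O: 2 × 151 = 302
  Σ(broken) = 2094 kJ
Bonds formed (products):
  O–H: 4 × 448 = 1792
  O=O: 1 × 487 = 487
  Σ(formed) = 2279 kJ
ΔH = Σ(broken) − Σ(formed) = 2094 − 2279 = −185 kJ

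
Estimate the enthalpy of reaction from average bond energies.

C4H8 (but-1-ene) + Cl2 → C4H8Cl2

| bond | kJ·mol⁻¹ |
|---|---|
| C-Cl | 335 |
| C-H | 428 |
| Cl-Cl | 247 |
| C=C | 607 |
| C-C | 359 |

ΔH ≈ −175 kJ

Bonds broken (reactants):
  C-C: 2 × 359 = 718
  C-H: 8 × 428 = 3424
  C=C: 1 × 607 = 607
  Cl-Cl: 1 × 247 = 247
  Σ(broken) = 4996 kJ
Bonds formed (products):
  C-C: 3 × 359 = 1077
  C-Cl: 2 × 335 = 670
  C-H: 8 × 428 = 3424
  Σ(formed) = 5171 kJ
ΔH = Σ(broken) − Σ(formed) = 4996 − 5171 = −175 kJ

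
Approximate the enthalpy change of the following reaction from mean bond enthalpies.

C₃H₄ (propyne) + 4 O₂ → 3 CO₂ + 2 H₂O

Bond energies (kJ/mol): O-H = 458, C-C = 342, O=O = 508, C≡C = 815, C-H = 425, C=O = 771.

ΔH ≈ −1569 kJ

Bonds broken (reactants):
  C≡C: 1 × 815 = 815
  C-C: 1 × 342 = 342
  C-H: 4 × 425 = 1700
  O=O: 4 × 508 = 2032
  Σ(broken) = 4889 kJ
Bonds formed (products):
  C=O: 6 × 771 = 4626
  O-H: 4 × 458 = 1832
  Σ(formed) = 6458 kJ
ΔH = Σ(broken) − Σ(formed) = 4889 − 6458 = −1569 kJ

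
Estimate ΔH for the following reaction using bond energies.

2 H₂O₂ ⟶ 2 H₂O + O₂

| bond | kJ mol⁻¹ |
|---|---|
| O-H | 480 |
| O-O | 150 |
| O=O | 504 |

Bonds broken (reactants):
  O-H: 4 × 480 = 1920
  O-O: 2 × 150 = 300
  Σ(broken) = 2220 kJ
Bonds formed (products):
  O-H: 4 × 480 = 1920
  O=O: 1 × 504 = 504
  Σ(formed) = 2424 kJ
ΔH = Σ(broken) − Σ(formed) = 2220 − 2424 = −204 kJ

ΔH ≈ −204 kJ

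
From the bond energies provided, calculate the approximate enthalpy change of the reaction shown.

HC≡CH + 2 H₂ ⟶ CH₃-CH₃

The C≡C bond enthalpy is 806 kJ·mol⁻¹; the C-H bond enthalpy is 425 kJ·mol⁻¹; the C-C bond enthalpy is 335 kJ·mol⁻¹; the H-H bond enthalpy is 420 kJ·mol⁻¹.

ΔH ≈ −389 kJ

Bonds broken (reactants):
  C≡C: 1 × 806 = 806
  C-H: 2 × 425 = 850
  H-H: 2 × 420 = 840
  Σ(broken) = 2496 kJ
Bonds formed (products):
  C-C: 1 × 335 = 335
  C-H: 6 × 425 = 2550
  Σ(formed) = 2885 kJ
ΔH = Σ(broken) − Σ(formed) = 2496 − 2885 = −389 kJ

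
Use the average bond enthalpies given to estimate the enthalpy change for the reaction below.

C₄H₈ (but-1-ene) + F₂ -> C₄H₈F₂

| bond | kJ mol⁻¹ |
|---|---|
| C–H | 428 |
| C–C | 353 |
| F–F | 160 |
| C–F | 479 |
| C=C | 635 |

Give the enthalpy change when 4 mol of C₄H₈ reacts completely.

ΔH = −2064 kJ

Bonds broken (reactants):
  C–C: 2 × 353 = 706
  C–H: 8 × 428 = 3424
  C=C: 1 × 635 = 635
  F–F: 1 × 160 = 160
  Σ(broken) = 4925 kJ
Bonds formed (products):
  C–C: 3 × 353 = 1059
  C–F: 2 × 479 = 958
  C–H: 8 × 428 = 3424
  Σ(formed) = 5441 kJ
ΔH = Σ(broken) − Σ(formed) = 4925 − 5441 = −516 kJ
For 4× the reaction as written: 4 × (−516) = −2064 kJ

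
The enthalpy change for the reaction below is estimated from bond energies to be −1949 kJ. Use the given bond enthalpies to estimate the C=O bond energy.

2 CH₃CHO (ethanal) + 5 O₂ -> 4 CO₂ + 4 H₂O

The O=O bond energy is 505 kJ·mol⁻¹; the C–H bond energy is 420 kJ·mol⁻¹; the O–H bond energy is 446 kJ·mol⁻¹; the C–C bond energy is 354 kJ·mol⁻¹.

Let D be the C=O bond energy.
Σ(broken) = 2×354 + 8×420 + 2×D + 5×505 = 6593 + 2D
Σ(formed) = 8×D + 8×446 = 3568 + 8D
ΔH = Σ(broken) − Σ(formed) = (6593 + 2D) − (3568 + 8D) = +3025 − 6D
Setting this equal to −1949 kJ gives 6D = 4974, so D = 829 kJ/mol.

D(C=O) ≈ 829 kJ/mol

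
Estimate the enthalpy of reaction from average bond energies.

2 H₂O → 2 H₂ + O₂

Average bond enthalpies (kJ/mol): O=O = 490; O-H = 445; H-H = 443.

Bonds broken (reactants):
  O-H: 4 × 445 = 1780
  Σ(broken) = 1780 kJ
Bonds formed (products):
  H-H: 2 × 443 = 886
  O=O: 1 × 490 = 490
  Σ(formed) = 1376 kJ
ΔH = Σ(broken) − Σ(formed) = 1780 − 1376 = +404 kJ

ΔH ≈ +404 kJ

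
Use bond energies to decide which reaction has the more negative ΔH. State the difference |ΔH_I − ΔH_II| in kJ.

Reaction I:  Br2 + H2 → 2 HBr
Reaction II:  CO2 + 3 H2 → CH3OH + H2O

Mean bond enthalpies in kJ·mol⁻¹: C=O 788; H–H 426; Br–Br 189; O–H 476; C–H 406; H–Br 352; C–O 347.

Reaction II, by 50 kJ

Reaction I:
  Bonds broken (reactants):
    Br–Br: 1 × 189 = 189
    H–H: 1 × 426 = 426
    Σ(broken) = 615 kJ
  Bonds formed (products):
    H–Br: 2 × 352 = 704
    Σ(formed) = 704 kJ
  ΔH_I = 615 − 704 = −89 kJ
Reaction II:
  Bonds broken (reactants):
    C=O: 2 × 788 = 1576
    H–H: 3 × 426 = 1278
    Σ(broken) = 2854 kJ
  Bonds formed (products):
    C–H: 3 × 406 = 1218
    C–O: 1 × 347 = 347
    O–H: 3 × 476 = 1428
    Σ(formed) = 2993 kJ
  ΔH_II = 2854 − 2993 = −139 kJ
ΔH_I − ΔH_II = +50 kJ, so reaction II has the more negative ΔH; |ΔH_I − ΔH_II| = 50 kJ.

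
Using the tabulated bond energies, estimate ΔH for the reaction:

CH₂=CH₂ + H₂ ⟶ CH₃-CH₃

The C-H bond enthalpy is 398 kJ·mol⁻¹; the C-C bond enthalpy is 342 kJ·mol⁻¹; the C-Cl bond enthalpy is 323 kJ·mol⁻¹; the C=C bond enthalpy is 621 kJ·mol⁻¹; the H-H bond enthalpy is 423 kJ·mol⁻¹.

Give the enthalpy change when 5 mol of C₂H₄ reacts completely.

ΔH = −470 kJ

Bonds broken (reactants):
  C-H: 4 × 398 = 1592
  C=C: 1 × 621 = 621
  H-H: 1 × 423 = 423
  Σ(broken) = 2636 kJ
Bonds formed (products):
  C-C: 1 × 342 = 342
  C-H: 6 × 398 = 2388
  Σ(formed) = 2730 kJ
ΔH = Σ(broken) − Σ(formed) = 2636 − 2730 = −94 kJ
For 5× the reaction as written: 5 × (−94) = −470 kJ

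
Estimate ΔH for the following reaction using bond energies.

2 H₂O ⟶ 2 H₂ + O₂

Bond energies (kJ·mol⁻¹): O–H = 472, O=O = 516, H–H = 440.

Bonds broken (reactants):
  O–H: 4 × 472 = 1888
  Σ(broken) = 1888 kJ
Bonds formed (products):
  H–H: 2 × 440 = 880
  O=O: 1 × 516 = 516
  Σ(formed) = 1396 kJ
ΔH = Σ(broken) − Σ(formed) = 1888 − 1396 = +492 kJ

ΔH ≈ +492 kJ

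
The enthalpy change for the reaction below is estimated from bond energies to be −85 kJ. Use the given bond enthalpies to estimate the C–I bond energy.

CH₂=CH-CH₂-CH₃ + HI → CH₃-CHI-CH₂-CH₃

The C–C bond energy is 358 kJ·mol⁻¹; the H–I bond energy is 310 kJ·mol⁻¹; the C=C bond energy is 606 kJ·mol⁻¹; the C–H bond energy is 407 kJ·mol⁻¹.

Let D be the C–I bond energy.
Σ(broken) = 2×358 + 8×407 + 1×606 + 1×310 = 4888
Σ(formed) = 3×358 + 9×407 + 1×D = 4737 + D
ΔH = Σ(broken) − Σ(formed) = (4888) − (4737 + D) = +151 − D
Setting this equal to −85 kJ gives D = 236 kJ/mol.

D(C–I) ≈ 236 kJ/mol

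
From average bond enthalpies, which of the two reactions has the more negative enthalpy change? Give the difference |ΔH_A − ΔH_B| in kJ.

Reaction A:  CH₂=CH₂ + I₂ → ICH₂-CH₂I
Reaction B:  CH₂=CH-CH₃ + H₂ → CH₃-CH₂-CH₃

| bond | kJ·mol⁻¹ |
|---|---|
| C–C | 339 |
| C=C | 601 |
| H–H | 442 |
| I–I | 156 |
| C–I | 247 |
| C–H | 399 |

Reaction B, by 18 kJ

Reaction A:
  Bonds broken (reactants):
    C–H: 4 × 399 = 1596
    C=C: 1 × 601 = 601
    I–I: 1 × 156 = 156
    Σ(broken) = 2353 kJ
  Bonds formed (products):
    C–C: 1 × 339 = 339
    C–H: 4 × 399 = 1596
    C–I: 2 × 247 = 494
    Σ(formed) = 2429 kJ
  ΔH_A = 2353 − 2429 = −76 kJ
Reaction B:
  Bonds broken (reactants):
    C–C: 1 × 339 = 339
    C–H: 6 × 399 = 2394
    C=C: 1 × 601 = 601
    H–H: 1 × 442 = 442
    Σ(broken) = 3776 kJ
  Bonds formed (products):
    C–C: 2 × 339 = 678
    C–H: 8 × 399 = 3192
    Σ(formed) = 3870 kJ
  ΔH_B = 3776 − 3870 = −94 kJ
ΔH_A − ΔH_B = +18 kJ, so reaction B has the more negative ΔH; |ΔH_A − ΔH_B| = 18 kJ.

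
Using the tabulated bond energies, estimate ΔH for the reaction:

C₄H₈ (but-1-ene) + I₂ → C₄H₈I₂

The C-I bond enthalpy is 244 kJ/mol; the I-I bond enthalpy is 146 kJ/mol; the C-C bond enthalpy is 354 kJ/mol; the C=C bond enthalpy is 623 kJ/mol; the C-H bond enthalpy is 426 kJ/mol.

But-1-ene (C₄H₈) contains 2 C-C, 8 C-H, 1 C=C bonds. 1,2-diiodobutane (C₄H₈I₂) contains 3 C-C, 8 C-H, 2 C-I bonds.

Bonds broken (reactants):
  C-C: 2 × 354 = 708
  C-H: 8 × 426 = 3408
  C=C: 1 × 623 = 623
  I-I: 1 × 146 = 146
  Σ(broken) = 4885 kJ
Bonds formed (products):
  C-C: 3 × 354 = 1062
  C-H: 8 × 426 = 3408
  C-I: 2 × 244 = 488
  Σ(formed) = 4958 kJ
ΔH = Σ(broken) − Σ(formed) = 4885 − 4958 = −73 kJ

ΔH ≈ −73 kJ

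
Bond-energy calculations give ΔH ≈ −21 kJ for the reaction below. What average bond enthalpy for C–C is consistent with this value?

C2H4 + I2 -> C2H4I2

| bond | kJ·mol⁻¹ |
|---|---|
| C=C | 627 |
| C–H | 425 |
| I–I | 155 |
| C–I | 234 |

Let D be the C–C bond energy.
Σ(broken) = 4×425 + 1×627 + 1×155 = 2482
Σ(formed) = 1×D + 4×425 + 2×234 = 2168 + D
ΔH = Σ(broken) − Σ(formed) = (2482) − (2168 + D) = +314 − D
Setting this equal to −21 kJ gives D = 335 kJ/mol.

D(C–C) ≈ 335 kJ/mol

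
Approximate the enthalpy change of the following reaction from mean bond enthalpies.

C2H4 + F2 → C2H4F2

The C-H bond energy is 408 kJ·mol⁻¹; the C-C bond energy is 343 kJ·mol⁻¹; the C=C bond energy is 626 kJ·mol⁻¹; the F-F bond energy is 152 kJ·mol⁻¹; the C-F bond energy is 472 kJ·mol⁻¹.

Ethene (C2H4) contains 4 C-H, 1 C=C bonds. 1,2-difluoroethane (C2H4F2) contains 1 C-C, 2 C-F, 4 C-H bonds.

Bonds broken (reactants):
  C-H: 4 × 408 = 1632
  C=C: 1 × 626 = 626
  F-F: 1 × 152 = 152
  Σ(broken) = 2410 kJ
Bonds formed (products):
  C-C: 1 × 343 = 343
  C-F: 2 × 472 = 944
  C-H: 4 × 408 = 1632
  Σ(formed) = 2919 kJ
ΔH = Σ(broken) − Σ(formed) = 2410 − 2919 = −509 kJ

ΔH ≈ −509 kJ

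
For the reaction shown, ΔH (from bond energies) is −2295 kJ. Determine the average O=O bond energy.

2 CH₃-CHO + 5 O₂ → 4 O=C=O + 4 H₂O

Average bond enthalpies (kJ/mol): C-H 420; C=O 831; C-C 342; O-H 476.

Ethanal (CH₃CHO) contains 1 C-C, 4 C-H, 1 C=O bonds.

Let D be the O=O bond energy.
Σ(broken) = 2×342 + 8×420 + 2×831 + 5×D = 5706 + 5D
Σ(formed) = 8×831 + 8×476 = 10456
ΔH = Σ(broken) − Σ(formed) = (5706 + 5D) − (10456) = −4750 + 5D
Setting this equal to −2295 kJ gives 5D = 2455, so D = 491 kJ/mol.

D(O=O) ≈ 491 kJ/mol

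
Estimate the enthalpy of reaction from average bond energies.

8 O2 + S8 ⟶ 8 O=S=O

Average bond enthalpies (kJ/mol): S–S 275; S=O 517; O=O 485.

Bonds broken (reactants):
  O=O: 8 × 485 = 3880
  S–S: 8 × 275 = 2200
  Σ(broken) = 6080 kJ
Bonds formed (products):
  S=O: 16 × 517 = 8272
  Σ(formed) = 8272 kJ
ΔH = Σ(broken) − Σ(formed) = 6080 − 8272 = −2192 kJ

ΔH ≈ −2192 kJ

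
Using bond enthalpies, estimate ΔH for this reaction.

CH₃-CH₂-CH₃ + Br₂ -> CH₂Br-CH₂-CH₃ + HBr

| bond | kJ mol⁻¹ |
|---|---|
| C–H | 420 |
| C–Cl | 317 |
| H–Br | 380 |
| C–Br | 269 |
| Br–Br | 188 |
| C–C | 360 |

Bonds broken (reactants):
  Br–Br: 1 × 188 = 188
  C–C: 2 × 360 = 720
  C–H: 8 × 420 = 3360
  Σ(broken) = 4268 kJ
Bonds formed (products):
  C–Br: 1 × 269 = 269
  C–C: 2 × 360 = 720
  C–H: 7 × 420 = 2940
  H–Br: 1 × 380 = 380
  Σ(formed) = 4309 kJ
ΔH = Σ(broken) − Σ(formed) = 4268 − 4309 = −41 kJ

ΔH ≈ −41 kJ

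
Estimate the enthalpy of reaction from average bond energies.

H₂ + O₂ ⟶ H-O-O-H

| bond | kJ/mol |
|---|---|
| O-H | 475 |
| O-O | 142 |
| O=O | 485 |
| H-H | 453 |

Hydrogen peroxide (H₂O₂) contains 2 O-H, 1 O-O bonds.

Bonds broken (reactants):
  H-H: 1 × 453 = 453
  O=O: 1 × 485 = 485
  Σ(broken) = 938 kJ
Bonds formed (products):
  O-H: 2 × 475 = 950
  O-O: 1 × 142 = 142
  Σ(formed) = 1092 kJ
ΔH = Σ(broken) − Σ(formed) = 938 − 1092 = −154 kJ

ΔH ≈ −154 kJ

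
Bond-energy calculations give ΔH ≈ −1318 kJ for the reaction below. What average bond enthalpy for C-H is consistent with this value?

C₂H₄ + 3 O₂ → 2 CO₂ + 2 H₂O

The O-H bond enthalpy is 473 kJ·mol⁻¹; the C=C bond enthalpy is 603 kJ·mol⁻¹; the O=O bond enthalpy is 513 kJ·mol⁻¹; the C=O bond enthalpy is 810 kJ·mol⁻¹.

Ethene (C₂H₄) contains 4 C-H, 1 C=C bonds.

D(C-H) ≈ 418 kJ/mol

Let D be the C-H bond energy.
Σ(broken) = 4×D + 1×603 + 3×513 = 2142 + 4D
Σ(formed) = 4×810 + 4×473 = 5132
ΔH = Σ(broken) − Σ(formed) = (2142 + 4D) − (5132) = −2990 + 4D
Setting this equal to −1318 kJ gives 4D = 1672, so D = 418 kJ/mol.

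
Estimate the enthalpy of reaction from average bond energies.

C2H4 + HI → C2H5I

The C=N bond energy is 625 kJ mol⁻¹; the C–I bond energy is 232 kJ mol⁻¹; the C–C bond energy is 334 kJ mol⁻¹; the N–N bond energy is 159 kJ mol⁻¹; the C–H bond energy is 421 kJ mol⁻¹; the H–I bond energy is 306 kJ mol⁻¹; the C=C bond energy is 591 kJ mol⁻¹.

ΔH ≈ −90 kJ

Bonds broken (reactants):
  C–H: 4 × 421 = 1684
  C=C: 1 × 591 = 591
  H–I: 1 × 306 = 306
  Σ(broken) = 2581 kJ
Bonds formed (products):
  C–C: 1 × 334 = 334
  C–H: 5 × 421 = 2105
  C–I: 1 × 232 = 232
  Σ(formed) = 2671 kJ
ΔH = Σ(broken) − Σ(formed) = 2581 − 2671 = −90 kJ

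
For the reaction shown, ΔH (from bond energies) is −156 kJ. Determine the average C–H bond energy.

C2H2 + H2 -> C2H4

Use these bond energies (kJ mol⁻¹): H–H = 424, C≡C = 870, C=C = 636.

Let D be the C–H bond energy.
Σ(broken) = 1×870 + 2×D + 1×424 = 1294 + 2D
Σ(formed) = 4×D + 1×636 = 636 + 4D
ΔH = Σ(broken) − Σ(formed) = (1294 + 2D) − (636 + 4D) = +658 − 2D
Setting this equal to −156 kJ gives 2D = 814, so D = 407 kJ/mol.

D(C–H) ≈ 407 kJ/mol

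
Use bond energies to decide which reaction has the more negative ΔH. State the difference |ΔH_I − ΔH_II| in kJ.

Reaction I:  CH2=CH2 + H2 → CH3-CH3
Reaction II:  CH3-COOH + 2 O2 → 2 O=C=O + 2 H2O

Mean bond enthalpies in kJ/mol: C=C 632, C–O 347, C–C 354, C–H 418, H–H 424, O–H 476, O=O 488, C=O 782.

Reaction I:
  Bonds broken (reactants):
    C–H: 4 × 418 = 1672
    C=C: 1 × 632 = 632
    H–H: 1 × 424 = 424
    Σ(broken) = 2728 kJ
  Bonds formed (products):
    C–C: 1 × 354 = 354
    C–H: 6 × 418 = 2508
    Σ(formed) = 2862 kJ
  ΔH_I = 2728 − 2862 = −134 kJ
Reaction II:
  Bonds broken (reactants):
    C–C: 1 × 354 = 354
    C–H: 3 × 418 = 1254
    C–O: 1 × 347 = 347
    C=O: 1 × 782 = 782
    O–H: 1 × 476 = 476
    O=O: 2 × 488 = 976
    Σ(broken) = 4189 kJ
  Bonds formed (products):
    C=O: 4 × 782 = 3128
    O–H: 4 × 476 = 1904
    Σ(formed) = 5032 kJ
  ΔH_II = 4189 − 5032 = −843 kJ
ΔH_I − ΔH_II = +709 kJ, so reaction II has the more negative ΔH; |ΔH_I − ΔH_II| = 709 kJ.

Reaction II, by 709 kJ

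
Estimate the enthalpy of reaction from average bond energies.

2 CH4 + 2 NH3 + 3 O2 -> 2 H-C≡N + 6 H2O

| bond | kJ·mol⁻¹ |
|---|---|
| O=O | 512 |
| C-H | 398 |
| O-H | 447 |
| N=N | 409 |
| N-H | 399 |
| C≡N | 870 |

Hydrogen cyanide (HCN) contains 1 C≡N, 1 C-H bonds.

Bonds broken (reactants):
  C-H: 8 × 398 = 3184
  N-H: 6 × 399 = 2394
  O=O: 3 × 512 = 1536
  Σ(broken) = 7114 kJ
Bonds formed (products):
  C≡N: 2 × 870 = 1740
  C-H: 2 × 398 = 796
  O-H: 12 × 447 = 5364
  Σ(formed) = 7900 kJ
ΔH = Σ(broken) − Σ(formed) = 7114 − 7900 = −786 kJ

ΔH ≈ −786 kJ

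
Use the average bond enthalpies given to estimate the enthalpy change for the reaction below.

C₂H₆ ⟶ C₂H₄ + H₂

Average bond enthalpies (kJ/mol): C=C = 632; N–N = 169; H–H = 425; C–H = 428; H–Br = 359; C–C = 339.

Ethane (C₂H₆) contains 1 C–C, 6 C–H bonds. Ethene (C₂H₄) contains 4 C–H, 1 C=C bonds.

ΔH ≈ +138 kJ

Bonds broken (reactants):
  C–C: 1 × 339 = 339
  C–H: 6 × 428 = 2568
  Σ(broken) = 2907 kJ
Bonds formed (products):
  C–H: 4 × 428 = 1712
  C=C: 1 × 632 = 632
  H–H: 1 × 425 = 425
  Σ(formed) = 2769 kJ
ΔH = Σ(broken) − Σ(formed) = 2907 − 2769 = +138 kJ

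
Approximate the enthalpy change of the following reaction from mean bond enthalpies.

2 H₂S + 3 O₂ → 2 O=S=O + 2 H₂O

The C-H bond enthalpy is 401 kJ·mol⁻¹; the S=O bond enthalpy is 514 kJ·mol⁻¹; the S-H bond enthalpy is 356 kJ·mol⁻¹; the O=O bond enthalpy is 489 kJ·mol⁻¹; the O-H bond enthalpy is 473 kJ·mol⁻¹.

Bonds broken (reactants):
  O=O: 3 × 489 = 1467
  S-H: 4 × 356 = 1424
  Σ(broken) = 2891 kJ
Bonds formed (products):
  O-H: 4 × 473 = 1892
  S=O: 4 × 514 = 2056
  Σ(formed) = 3948 kJ
ΔH = Σ(broken) − Σ(formed) = 2891 − 3948 = −1057 kJ

ΔH ≈ −1057 kJ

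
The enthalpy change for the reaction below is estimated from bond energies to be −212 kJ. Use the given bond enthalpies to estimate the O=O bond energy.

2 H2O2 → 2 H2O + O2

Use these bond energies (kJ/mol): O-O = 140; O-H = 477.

D(O=O) ≈ 492 kJ/mol

Let D be the O=O bond energy.
Σ(broken) = 4×477 + 2×140 = 2188
Σ(formed) = 4×477 + 1×D = 1908 + D
ΔH = Σ(broken) − Σ(formed) = (2188) − (1908 + D) = +280 − D
Setting this equal to −212 kJ gives D = 492 kJ/mol.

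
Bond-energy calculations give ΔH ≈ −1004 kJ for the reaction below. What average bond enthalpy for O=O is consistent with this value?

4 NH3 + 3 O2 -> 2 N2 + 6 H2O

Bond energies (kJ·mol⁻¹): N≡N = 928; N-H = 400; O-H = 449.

Let D be the O=O bond energy.
Σ(broken) = 12×400 + 3×D = 4800 + 3D
Σ(formed) = 2×928 + 12×449 = 7244
ΔH = Σ(broken) − Σ(formed) = (4800 + 3D) − (7244) = −2444 + 3D
Setting this equal to −1004 kJ gives 3D = 1440, so D = 480 kJ/mol.

D(O=O) ≈ 480 kJ/mol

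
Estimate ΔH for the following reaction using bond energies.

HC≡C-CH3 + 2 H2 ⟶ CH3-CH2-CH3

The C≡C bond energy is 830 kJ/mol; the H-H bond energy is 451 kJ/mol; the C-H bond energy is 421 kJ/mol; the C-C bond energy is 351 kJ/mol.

ΔH ≈ −303 kJ

Bonds broken (reactants):
  C≡C: 1 × 830 = 830
  C-C: 1 × 351 = 351
  C-H: 4 × 421 = 1684
  H-H: 2 × 451 = 902
  Σ(broken) = 3767 kJ
Bonds formed (products):
  C-C: 2 × 351 = 702
  C-H: 8 × 421 = 3368
  Σ(formed) = 4070 kJ
ΔH = Σ(broken) − Σ(formed) = 3767 − 4070 = −303 kJ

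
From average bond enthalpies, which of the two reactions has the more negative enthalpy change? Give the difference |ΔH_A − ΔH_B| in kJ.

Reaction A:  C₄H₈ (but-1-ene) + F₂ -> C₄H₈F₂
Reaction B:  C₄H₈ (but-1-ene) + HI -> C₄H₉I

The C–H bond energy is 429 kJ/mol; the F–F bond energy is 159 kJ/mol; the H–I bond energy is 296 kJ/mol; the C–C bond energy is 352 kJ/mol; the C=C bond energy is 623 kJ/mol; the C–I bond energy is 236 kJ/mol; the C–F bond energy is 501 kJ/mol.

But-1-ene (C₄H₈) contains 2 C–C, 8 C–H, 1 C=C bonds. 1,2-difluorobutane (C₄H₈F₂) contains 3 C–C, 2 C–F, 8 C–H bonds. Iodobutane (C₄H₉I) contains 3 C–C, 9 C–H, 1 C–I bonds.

Reaction A:
  Bonds broken (reactants):
    C–C: 2 × 352 = 704
    C–H: 8 × 429 = 3432
    C=C: 1 × 623 = 623
    F–F: 1 × 159 = 159
    Σ(broken) = 4918 kJ
  Bonds formed (products):
    C–C: 3 × 352 = 1056
    C–F: 2 × 501 = 1002
    C–H: 8 × 429 = 3432
    Σ(formed) = 5490 kJ
  ΔH_A = 4918 − 5490 = −572 kJ
Reaction B:
  Bonds broken (reactants):
    C–C: 2 × 352 = 704
    C–H: 8 × 429 = 3432
    C=C: 1 × 623 = 623
    H–I: 1 × 296 = 296
    Σ(broken) = 5055 kJ
  Bonds formed (products):
    C–C: 3 × 352 = 1056
    C–H: 9 × 429 = 3861
    C–I: 1 × 236 = 236
    Σ(formed) = 5153 kJ
  ΔH_B = 5055 − 5153 = −98 kJ
ΔH_A − ΔH_B = −474 kJ, so reaction A has the more negative ΔH; |ΔH_A − ΔH_B| = 474 kJ.

Reaction A, by 474 kJ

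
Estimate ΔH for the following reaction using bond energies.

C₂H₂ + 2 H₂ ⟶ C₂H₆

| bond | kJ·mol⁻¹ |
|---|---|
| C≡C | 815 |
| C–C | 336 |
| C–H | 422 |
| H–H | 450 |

ΔH ≈ −309 kJ

Bonds broken (reactants):
  C≡C: 1 × 815 = 815
  C–H: 2 × 422 = 844
  H–H: 2 × 450 = 900
  Σ(broken) = 2559 kJ
Bonds formed (products):
  C–C: 1 × 336 = 336
  C–H: 6 × 422 = 2532
  Σ(formed) = 2868 kJ
ΔH = Σ(broken) − Σ(formed) = 2559 − 2868 = −309 kJ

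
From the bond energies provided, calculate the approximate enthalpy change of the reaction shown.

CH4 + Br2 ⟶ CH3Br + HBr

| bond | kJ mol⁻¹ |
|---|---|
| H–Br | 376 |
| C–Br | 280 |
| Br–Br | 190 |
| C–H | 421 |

ΔH ≈ −45 kJ

Bonds broken (reactants):
  Br–Br: 1 × 190 = 190
  C–H: 4 × 421 = 1684
  Σ(broken) = 1874 kJ
Bonds formed (products):
  C–Br: 1 × 280 = 280
  C–H: 3 × 421 = 1263
  H–Br: 1 × 376 = 376
  Σ(formed) = 1919 kJ
ΔH = Σ(broken) − Σ(formed) = 1874 − 1919 = −45 kJ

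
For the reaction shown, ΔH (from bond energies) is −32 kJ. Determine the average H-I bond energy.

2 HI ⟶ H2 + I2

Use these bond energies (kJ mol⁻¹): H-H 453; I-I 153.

D(H-I) ≈ 287 kJ/mol

Let D be the H-I bond energy.
Σ(broken) = 2×D = 2D
Σ(formed) = 1×453 + 1×153 = 606
ΔH = Σ(broken) − Σ(formed) = (2D) − (606) = −606 + 2D
Setting this equal to −32 kJ gives 2D = 574, so D = 287 kJ/mol.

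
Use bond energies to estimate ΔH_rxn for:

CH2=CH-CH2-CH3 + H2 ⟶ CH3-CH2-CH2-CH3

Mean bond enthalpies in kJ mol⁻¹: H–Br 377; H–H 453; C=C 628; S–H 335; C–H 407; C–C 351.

Bonds broken (reactants):
  C–C: 2 × 351 = 702
  C–H: 8 × 407 = 3256
  C=C: 1 × 628 = 628
  H–H: 1 × 453 = 453
  Σ(broken) = 5039 kJ
Bonds formed (products):
  C–C: 3 × 351 = 1053
  C–H: 10 × 407 = 4070
  Σ(formed) = 5123 kJ
ΔH = Σ(broken) − Σ(formed) = 5039 − 5123 = −84 kJ

ΔH ≈ −84 kJ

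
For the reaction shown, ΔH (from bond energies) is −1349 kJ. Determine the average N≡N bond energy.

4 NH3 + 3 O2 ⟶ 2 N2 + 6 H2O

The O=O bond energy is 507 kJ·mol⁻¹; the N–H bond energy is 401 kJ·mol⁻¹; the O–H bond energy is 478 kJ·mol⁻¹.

D(N≡N) ≈ 973 kJ/mol

Let D be the N≡N bond energy.
Σ(broken) = 12×401 + 3×507 = 6333
Σ(formed) = 2×D + 12×478 = 5736 + 2D
ΔH = Σ(broken) − Σ(formed) = (6333) − (5736 + 2D) = +597 − 2D
Setting this equal to −1349 kJ gives 2D = 1946, so D = 973 kJ/mol.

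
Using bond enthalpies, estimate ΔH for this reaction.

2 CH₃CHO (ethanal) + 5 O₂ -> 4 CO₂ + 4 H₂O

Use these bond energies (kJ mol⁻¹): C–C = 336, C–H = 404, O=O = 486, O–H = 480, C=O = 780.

ΔH ≈ −2186 kJ

Bonds broken (reactants):
  C–C: 2 × 336 = 672
  C–H: 8 × 404 = 3232
  C=O: 2 × 780 = 1560
  O=O: 5 × 486 = 2430
  Σ(broken) = 7894 kJ
Bonds formed (products):
  C=O: 8 × 780 = 6240
  O–H: 8 × 480 = 3840
  Σ(formed) = 10080 kJ
ΔH = Σ(broken) − Σ(formed) = 7894 − 10080 = −2186 kJ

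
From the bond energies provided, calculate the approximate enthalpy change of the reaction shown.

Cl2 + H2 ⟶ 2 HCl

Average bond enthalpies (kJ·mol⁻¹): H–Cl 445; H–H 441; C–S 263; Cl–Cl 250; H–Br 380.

Bonds broken (reactants):
  Cl–Cl: 1 × 250 = 250
  H–H: 1 × 441 = 441
  Σ(broken) = 691 kJ
Bonds formed (products):
  H–Cl: 2 × 445 = 890
  Σ(formed) = 890 kJ
ΔH = Σ(broken) − Σ(formed) = 691 − 890 = −199 kJ

ΔH ≈ −199 kJ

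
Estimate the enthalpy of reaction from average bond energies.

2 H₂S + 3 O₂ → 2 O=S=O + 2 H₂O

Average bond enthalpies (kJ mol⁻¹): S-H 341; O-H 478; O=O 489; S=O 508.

ΔH ≈ −1113 kJ

Bonds broken (reactants):
  O=O: 3 × 489 = 1467
  S-H: 4 × 341 = 1364
  Σ(broken) = 2831 kJ
Bonds formed (products):
  O-H: 4 × 478 = 1912
  S=O: 4 × 508 = 2032
  Σ(formed) = 3944 kJ
ΔH = Σ(broken) − Σ(formed) = 2831 − 3944 = −1113 kJ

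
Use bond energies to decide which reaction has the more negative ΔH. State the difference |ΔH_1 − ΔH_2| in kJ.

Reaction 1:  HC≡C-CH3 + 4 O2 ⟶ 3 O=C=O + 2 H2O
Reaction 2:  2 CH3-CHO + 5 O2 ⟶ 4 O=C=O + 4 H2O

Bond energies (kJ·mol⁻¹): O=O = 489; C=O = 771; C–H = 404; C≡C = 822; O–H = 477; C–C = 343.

Reaction 1:
  Bonds broken (reactants):
    C≡C: 1 × 822 = 822
    C–C: 1 × 343 = 343
    C–H: 4 × 404 = 1616
    O=O: 4 × 489 = 1956
    Σ(broken) = 4737 kJ
  Bonds formed (products):
    C=O: 6 × 771 = 4626
    O–H: 4 × 477 = 1908
    Σ(formed) = 6534 kJ
  ΔH_1 = 4737 − 6534 = −1797 kJ
Reaction 2:
  Bonds broken (reactants):
    C–C: 2 × 343 = 686
    C–H: 8 × 404 = 3232
    C=O: 2 × 771 = 1542
    O=O: 5 × 489 = 2445
    Σ(broken) = 7905 kJ
  Bonds formed (products):
    C=O: 8 × 771 = 6168
    O–H: 8 × 477 = 3816
    Σ(formed) = 9984 kJ
  ΔH_2 = 7905 − 9984 = −2079 kJ
ΔH_1 − ΔH_2 = +282 kJ, so reaction 2 has the more negative ΔH; |ΔH_1 − ΔH_2| = 282 kJ.

Reaction 2, by 282 kJ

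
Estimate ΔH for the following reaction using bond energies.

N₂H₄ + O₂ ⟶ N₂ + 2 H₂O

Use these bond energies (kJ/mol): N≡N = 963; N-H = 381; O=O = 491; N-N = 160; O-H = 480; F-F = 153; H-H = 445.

Bonds broken (reactants):
  N-H: 4 × 381 = 1524
  N-N: 1 × 160 = 160
  O=O: 1 × 491 = 491
  Σ(broken) = 2175 kJ
Bonds formed (products):
  N≡N: 1 × 963 = 963
  O-H: 4 × 480 = 1920
  Σ(formed) = 2883 kJ
ΔH = Σ(broken) − Σ(formed) = 2175 − 2883 = −708 kJ

ΔH ≈ −708 kJ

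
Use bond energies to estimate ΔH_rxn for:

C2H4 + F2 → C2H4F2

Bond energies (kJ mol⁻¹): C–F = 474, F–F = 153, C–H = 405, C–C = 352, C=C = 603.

ΔH ≈ −544 kJ

Bonds broken (reactants):
  C–H: 4 × 405 = 1620
  C=C: 1 × 603 = 603
  F–F: 1 × 153 = 153
  Σ(broken) = 2376 kJ
Bonds formed (products):
  C–C: 1 × 352 = 352
  C–F: 2 × 474 = 948
  C–H: 4 × 405 = 1620
  Σ(formed) = 2920 kJ
ΔH = Σ(broken) − Σ(formed) = 2376 − 2920 = −544 kJ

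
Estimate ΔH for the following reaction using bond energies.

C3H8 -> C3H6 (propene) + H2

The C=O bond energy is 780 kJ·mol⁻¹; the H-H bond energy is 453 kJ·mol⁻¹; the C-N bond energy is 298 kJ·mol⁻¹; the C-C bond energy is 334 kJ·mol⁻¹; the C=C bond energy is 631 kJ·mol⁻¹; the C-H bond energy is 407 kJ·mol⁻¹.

Bonds broken (reactants):
  C-C: 2 × 334 = 668
  C-H: 8 × 407 = 3256
  Σ(broken) = 3924 kJ
Bonds formed (products):
  C-C: 1 × 334 = 334
  C-H: 6 × 407 = 2442
  C=C: 1 × 631 = 631
  H-H: 1 × 453 = 453
  Σ(formed) = 3860 kJ
ΔH = Σ(broken) − Σ(formed) = 3924 − 3860 = +64 kJ

ΔH ≈ +64 kJ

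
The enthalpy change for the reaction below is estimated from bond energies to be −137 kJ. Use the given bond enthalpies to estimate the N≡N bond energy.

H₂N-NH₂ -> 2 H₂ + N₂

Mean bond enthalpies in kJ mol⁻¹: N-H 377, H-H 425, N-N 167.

Let D be the N≡N bond energy.
Σ(broken) = 4×377 + 1×167 = 1675
Σ(formed) = 2×425 + 1×D = 850 + D
ΔH = Σ(broken) − Σ(formed) = (1675) − (850 + D) = +825 − D
Setting this equal to −137 kJ gives D = 962 kJ/mol.

D(N≡N) ≈ 962 kJ/mol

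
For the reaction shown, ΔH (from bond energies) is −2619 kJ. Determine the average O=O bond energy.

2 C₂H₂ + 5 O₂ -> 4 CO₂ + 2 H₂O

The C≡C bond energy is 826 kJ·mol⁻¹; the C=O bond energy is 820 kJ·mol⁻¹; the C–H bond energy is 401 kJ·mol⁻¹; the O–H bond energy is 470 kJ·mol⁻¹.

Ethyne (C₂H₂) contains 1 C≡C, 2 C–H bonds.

Let D be the O=O bond energy.
Σ(broken) = 2×826 + 4×401 + 5×D = 3256 + 5D
Σ(formed) = 8×820 + 4×470 = 8440
ΔH = Σ(broken) − Σ(formed) = (3256 + 5D) − (8440) = −5184 + 5D
Setting this equal to −2619 kJ gives 5D = 2565, so D = 513 kJ/mol.

D(O=O) ≈ 513 kJ/mol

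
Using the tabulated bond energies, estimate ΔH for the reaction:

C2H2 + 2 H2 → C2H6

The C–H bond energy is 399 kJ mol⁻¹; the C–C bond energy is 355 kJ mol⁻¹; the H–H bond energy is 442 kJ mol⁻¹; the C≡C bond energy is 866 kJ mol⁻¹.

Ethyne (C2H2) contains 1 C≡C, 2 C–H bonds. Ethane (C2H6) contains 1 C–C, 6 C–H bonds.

Bonds broken (reactants):
  C≡C: 1 × 866 = 866
  C–H: 2 × 399 = 798
  H–H: 2 × 442 = 884
  Σ(broken) = 2548 kJ
Bonds formed (products):
  C–C: 1 × 355 = 355
  C–H: 6 × 399 = 2394
  Σ(formed) = 2749 kJ
ΔH = Σ(broken) − Σ(formed) = 2548 − 2749 = −201 kJ

ΔH ≈ −201 kJ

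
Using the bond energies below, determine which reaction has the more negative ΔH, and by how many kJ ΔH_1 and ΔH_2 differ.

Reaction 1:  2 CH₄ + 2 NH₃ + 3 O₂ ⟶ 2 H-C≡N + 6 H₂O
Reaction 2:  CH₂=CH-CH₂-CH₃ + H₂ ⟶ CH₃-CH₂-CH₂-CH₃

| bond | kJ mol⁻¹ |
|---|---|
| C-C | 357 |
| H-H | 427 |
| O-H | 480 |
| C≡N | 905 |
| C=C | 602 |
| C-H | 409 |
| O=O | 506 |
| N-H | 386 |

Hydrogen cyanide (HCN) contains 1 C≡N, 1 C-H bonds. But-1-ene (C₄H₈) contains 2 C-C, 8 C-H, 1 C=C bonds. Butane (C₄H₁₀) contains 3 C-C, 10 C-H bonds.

Reaction 1, by 1136 kJ

Reaction 1:
  Bonds broken (reactants):
    C-H: 8 × 409 = 3272
    N-H: 6 × 386 = 2316
    O=O: 3 × 506 = 1518
    Σ(broken) = 7106 kJ
  Bonds formed (products):
    C≡N: 2 × 905 = 1810
    C-H: 2 × 409 = 818
    O-H: 12 × 480 = 5760
    Σ(formed) = 8388 kJ
  ΔH_1 = 7106 − 8388 = −1282 kJ
Reaction 2:
  Bonds broken (reactants):
    C-C: 2 × 357 = 714
    C-H: 8 × 409 = 3272
    C=C: 1 × 602 = 602
    H-H: 1 × 427 = 427
    Σ(broken) = 5015 kJ
  Bonds formed (products):
    C-C: 3 × 357 = 1071
    C-H: 10 × 409 = 4090
    Σ(formed) = 5161 kJ
  ΔH_2 = 5015 − 5161 = −146 kJ
ΔH_1 − ΔH_2 = −1136 kJ, so reaction 1 has the more negative ΔH; |ΔH_1 − ΔH_2| = 1136 kJ.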